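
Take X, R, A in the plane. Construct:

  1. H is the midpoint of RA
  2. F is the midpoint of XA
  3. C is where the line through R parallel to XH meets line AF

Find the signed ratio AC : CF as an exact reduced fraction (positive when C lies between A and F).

AC:CF = -4/3

Set X = (0, 0), R = (1, 0), A = (0, 1); any affine frame gives the same invariant.
1. H is the midpoint of RA ⇒ H = (1/2, 1/2)
2. F is the midpoint of XA ⇒ F = (0, 1/2)
3. C is where the line through R parallel to XH meets line AF ⇒ C = (0, -1)
C = A + t·(F−A) with t = 4, so AC:CF = t:(1−t) = 4:-3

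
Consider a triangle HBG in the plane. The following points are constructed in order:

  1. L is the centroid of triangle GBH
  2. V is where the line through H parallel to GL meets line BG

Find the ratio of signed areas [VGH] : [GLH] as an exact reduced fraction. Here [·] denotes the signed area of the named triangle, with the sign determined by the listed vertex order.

[VGH]:[GLH] = 3

Choose coordinates H = (0, 0), B = (1, 0), G = (0, 1).
1. L is the centroid of triangle GBH ⇒ L = (1/3, 1/3)
2. V is where the line through H parallel to GL meets line BG ⇒ V = (-1, 2)
2·[VGH] = -1, 2·[GLH] = -1/3
[VGH]:[GLH] = -1:-1/3 = 3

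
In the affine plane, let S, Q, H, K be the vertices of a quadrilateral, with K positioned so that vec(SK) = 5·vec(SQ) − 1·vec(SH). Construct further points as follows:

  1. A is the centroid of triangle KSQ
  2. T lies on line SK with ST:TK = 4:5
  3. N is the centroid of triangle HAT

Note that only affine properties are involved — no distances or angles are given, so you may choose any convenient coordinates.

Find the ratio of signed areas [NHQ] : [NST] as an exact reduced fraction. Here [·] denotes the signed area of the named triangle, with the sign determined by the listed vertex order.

[NHQ]:[NST] = 39/64

Set S = (0, 0), Q = (1, 0), H = (0, 1), K = (5, -1); any affine frame gives the same invariant.
1. A is the centroid of triangle KSQ ⇒ A = (2, -1/3)
2. T lies on line SK with ST:TK = 4:5 ⇒ T = (20/9, -4/9)
3. N is the centroid of triangle HAT ⇒ N = (38/27, 2/27)
2·[NHQ] = 13/27, 2·[NST] = 64/81
[NHQ]:[NST] = 13/27:64/81 = 39/64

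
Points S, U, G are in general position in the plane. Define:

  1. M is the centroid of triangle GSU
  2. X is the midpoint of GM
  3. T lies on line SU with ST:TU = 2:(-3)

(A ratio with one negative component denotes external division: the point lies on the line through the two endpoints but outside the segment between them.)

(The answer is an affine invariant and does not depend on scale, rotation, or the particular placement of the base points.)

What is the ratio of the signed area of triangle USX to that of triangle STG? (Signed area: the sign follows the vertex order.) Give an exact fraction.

Work in coordinates with S = (0, 0), U = (1, 0), G = (0, 1).
1. M is the centroid of triangle GSU ⇒ M = (1/3, 1/3)
2. X is the midpoint of GM ⇒ X = (1/6, 2/3)
3. T lies on line SU with ST:TU = 2:(-3) ⇒ T = (-2, 0)
2·[USX] = -2/3, 2·[STG] = -2
[USX]:[STG] = -2/3:-2 = 1/3

[USX]:[STG] = 1/3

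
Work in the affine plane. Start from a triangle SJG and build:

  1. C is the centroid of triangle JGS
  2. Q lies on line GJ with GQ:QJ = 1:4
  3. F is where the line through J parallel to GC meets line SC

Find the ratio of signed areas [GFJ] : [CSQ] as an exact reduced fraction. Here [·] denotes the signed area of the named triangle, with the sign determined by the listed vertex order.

Set S = (0, 0), J = (1, 0), G = (0, 1); any affine frame gives the same invariant.
1. C is the centroid of triangle JGS ⇒ C = (1/3, 1/3)
2. Q lies on line GJ with GQ:QJ = 1:4 ⇒ Q = (1/5, 4/5)
3. F is where the line through J parallel to GC meets line SC ⇒ F = (2/3, 2/3)
2·[GFJ] = -1/3, 2·[CSQ] = -1/5
[GFJ]:[CSQ] = -1/3:-1/5 = 5/3

[GFJ]:[CSQ] = 5/3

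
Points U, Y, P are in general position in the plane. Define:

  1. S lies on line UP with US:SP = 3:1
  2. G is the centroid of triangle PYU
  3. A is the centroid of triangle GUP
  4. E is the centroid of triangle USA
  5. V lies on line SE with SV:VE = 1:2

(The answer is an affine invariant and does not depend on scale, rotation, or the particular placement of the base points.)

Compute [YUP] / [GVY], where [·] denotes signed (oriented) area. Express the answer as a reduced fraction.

Choose coordinates U = (0, 0), Y = (1, 0), P = (0, 1).
1. S lies on line UP with US:SP = 3:1 ⇒ S = (0, 3/4)
2. G is the centroid of triangle PYU ⇒ G = (1/3, 1/3)
3. A is the centroid of triangle GUP ⇒ A = (1/9, 4/9)
4. E is the centroid of triangle USA ⇒ E = (1/27, 43/108)
5. V lies on line SE with SV:VE = 1:2 ⇒ V = (1/81, 205/324)
2·[YUP] = -1, 2·[GVY] = -5/54
[YUP]:[GVY] = -1:-5/54 = 54/5

[YUP]:[GVY] = 54/5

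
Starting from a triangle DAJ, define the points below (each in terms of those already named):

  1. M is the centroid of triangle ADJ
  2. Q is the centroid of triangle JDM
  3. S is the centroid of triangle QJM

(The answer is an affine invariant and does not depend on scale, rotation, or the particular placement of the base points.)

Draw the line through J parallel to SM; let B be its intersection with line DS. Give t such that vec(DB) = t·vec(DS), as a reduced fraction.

Assign D = (0, 0), A = (1, 0), J = (0, 1) — the answer is frame-independent, so this choice is without loss of generality.
1. M is the centroid of triangle ADJ ⇒ M = (1/3, 1/3)
2. Q is the centroid of triangle JDM ⇒ Q = (1/9, 4/9)
3. S is the centroid of triangle QJM ⇒ S = (4/27, 16/27)
through J parallel to SM: direction (5/27, -7/27); meets DS at B = (5/27, 20/27)
B = D + t·(S−D) with t = 5/4

t = 5/4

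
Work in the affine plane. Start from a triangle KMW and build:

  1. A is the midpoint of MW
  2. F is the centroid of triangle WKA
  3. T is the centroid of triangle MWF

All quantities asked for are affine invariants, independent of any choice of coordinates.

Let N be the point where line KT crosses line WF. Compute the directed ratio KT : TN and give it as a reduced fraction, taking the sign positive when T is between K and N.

KT:TN = -5/2

Choose coordinates K = (0, 0), M = (1, 0), W = (0, 1).
1. A is the midpoint of MW ⇒ A = (1/2, 1/2)
2. F is the centroid of triangle WKA ⇒ F = (1/6, 1/2)
3. T is the centroid of triangle MWF ⇒ T = (7/18, 1/2)
line KT meets WF at N = (7/30, 3/10)
T = K + t·(N−K) with t = 5/3, so KT:TN = 5/3:-2/3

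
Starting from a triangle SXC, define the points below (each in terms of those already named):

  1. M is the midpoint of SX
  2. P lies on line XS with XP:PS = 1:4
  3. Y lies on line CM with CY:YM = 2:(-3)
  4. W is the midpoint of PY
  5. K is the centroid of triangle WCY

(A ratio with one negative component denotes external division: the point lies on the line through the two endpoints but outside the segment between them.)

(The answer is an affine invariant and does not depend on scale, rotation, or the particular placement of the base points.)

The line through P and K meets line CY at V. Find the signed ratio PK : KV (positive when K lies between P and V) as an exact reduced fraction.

Choose coordinates S = (0, 0), X = (1, 0), C = (0, 1).
1. M is the midpoint of SX ⇒ M = (1/2, 0)
2. P lies on line XS with XP:PS = 1:4 ⇒ P = (4/5, 0)
3. Y lies on line CM with CY:YM = 2:(-3) ⇒ Y = (-1, 3)
4. W is the midpoint of PY ⇒ W = (-1/10, 3/2)
5. K is the centroid of triangle WCY ⇒ K = (-11/30, 11/6)
line PK meets CY at V = (-3/5, 11/5)
K = P + t·(V−P) with t = 5/6, so PK:KV = 5/6:1/6

PK:KV = 5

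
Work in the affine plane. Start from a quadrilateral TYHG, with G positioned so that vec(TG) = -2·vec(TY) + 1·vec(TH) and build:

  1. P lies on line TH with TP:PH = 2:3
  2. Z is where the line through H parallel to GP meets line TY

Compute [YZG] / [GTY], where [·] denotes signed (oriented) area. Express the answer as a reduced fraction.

Assign T = (0, 0), Y = (1, 0), H = (0, 1), G = (-2, 1) — the answer is frame-independent, so this choice is without loss of generality.
1. P lies on line TH with TP:PH = 2:3 ⇒ P = (0, 2/5)
2. Z is where the line through H parallel to GP meets line TY ⇒ Z = (10/3, 0)
2·[YZG] = 7/3, 2·[GTY] = 1
[YZG]:[GTY] = 7/3:1 = 7/3

[YZG]:[GTY] = 7/3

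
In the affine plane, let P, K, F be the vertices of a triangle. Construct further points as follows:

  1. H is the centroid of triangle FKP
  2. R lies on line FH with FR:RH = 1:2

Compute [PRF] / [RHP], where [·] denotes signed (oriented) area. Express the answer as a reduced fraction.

[PRF]:[RHP] = -1/2

Set P = (0, 0), K = (1, 0), F = (0, 1); any affine frame gives the same invariant.
1. H is the centroid of triangle FKP ⇒ H = (1/3, 1/3)
2. R lies on line FH with FR:RH = 1:2 ⇒ R = (1/9, 7/9)
2·[PRF] = 1/9, 2·[RHP] = -2/9
[PRF]:[RHP] = 1/9:-2/9 = -1/2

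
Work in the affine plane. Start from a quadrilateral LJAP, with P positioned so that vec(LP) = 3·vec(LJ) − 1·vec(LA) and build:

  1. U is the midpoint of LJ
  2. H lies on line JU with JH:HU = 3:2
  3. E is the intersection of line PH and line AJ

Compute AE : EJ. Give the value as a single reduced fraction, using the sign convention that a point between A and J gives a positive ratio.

Assign L = (0, 0), J = (1, 0), A = (0, 1), P = (3, -1) — the answer is frame-independent, so this choice is without loss of generality.
1. U is the midpoint of LJ ⇒ U = (1/2, 0)
2. H lies on line JU with JH:HU = 3:2 ⇒ H = (7/10, 0)
3. E is the intersection of line PH and line AJ ⇒ E = (16/13, -3/13)
E = A + t·(J−A) with t = 16/13, so AE:EJ = t:(1−t) = 16/13:-3/13

AE:EJ = -16/3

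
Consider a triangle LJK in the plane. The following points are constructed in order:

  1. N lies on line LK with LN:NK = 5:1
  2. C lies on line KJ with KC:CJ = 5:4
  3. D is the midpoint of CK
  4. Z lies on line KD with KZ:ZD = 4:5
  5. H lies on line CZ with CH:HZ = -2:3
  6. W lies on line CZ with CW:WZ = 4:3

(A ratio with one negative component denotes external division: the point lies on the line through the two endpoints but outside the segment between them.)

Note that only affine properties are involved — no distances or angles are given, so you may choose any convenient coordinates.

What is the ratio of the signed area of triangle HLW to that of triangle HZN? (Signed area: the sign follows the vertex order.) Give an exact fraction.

[HLW]:[HZN] = -36/7

Work in coordinates with L = (0, 0), J = (1, 0), K = (0, 1).
1. N lies on line LK with LN:NK = 5:1 ⇒ N = (0, 5/6)
2. C lies on line KJ with KC:CJ = 5:4 ⇒ C = (5/9, 4/9)
3. D is the midpoint of CK ⇒ D = (5/18, 13/18)
4. Z lies on line KD with KZ:ZD = 4:5 ⇒ Z = (10/81, 71/81)
5. H lies on line CZ with CH:HZ = -2:3 ⇒ H = (115/81, -34/81)
6. W lies on line CZ with CW:WZ = 4:3 ⇒ W = (25/81, 56/81)
2·[HLW] = -10/9, 2·[HZN] = 35/162
[HLW]:[HZN] = -10/9:35/162 = -36/7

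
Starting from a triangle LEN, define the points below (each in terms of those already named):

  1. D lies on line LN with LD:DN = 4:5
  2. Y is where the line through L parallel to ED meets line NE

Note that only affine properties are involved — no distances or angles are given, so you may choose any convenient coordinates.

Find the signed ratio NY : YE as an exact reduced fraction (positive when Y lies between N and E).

NY:YE = -9/4

Assign L = (0, 0), E = (1, 0), N = (0, 1) — the answer is frame-independent, so this choice is without loss of generality.
1. D lies on line LN with LD:DN = 4:5 ⇒ D = (0, 4/9)
2. Y is where the line through L parallel to ED meets line NE ⇒ Y = (9/5, -4/5)
Y = N + t·(E−N) with t = 9/5, so NY:YE = t:(1−t) = 9/5:-4/5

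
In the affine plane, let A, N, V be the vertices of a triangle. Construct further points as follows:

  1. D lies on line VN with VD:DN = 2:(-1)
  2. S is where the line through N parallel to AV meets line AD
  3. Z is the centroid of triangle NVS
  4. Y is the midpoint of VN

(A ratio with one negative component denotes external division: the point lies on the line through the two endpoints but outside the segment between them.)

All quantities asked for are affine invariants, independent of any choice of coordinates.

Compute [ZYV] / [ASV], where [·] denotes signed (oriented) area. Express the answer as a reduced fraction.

Choose coordinates A = (0, 0), N = (1, 0), V = (0, 1).
1. D lies on line VN with VD:DN = 2:(-1) ⇒ D = (2, -1)
2. S is where the line through N parallel to AV meets line AD ⇒ S = (1, -1/2)
3. Z is the centroid of triangle NVS ⇒ Z = (2/3, 1/6)
4. Y is the midpoint of VN ⇒ Y = (1/2, 1/2)
2·[ZYV] = 1/12, 2·[ASV] = 1
[ZYV]:[ASV] = 1/12:1 = 1/12

[ZYV]:[ASV] = 1/12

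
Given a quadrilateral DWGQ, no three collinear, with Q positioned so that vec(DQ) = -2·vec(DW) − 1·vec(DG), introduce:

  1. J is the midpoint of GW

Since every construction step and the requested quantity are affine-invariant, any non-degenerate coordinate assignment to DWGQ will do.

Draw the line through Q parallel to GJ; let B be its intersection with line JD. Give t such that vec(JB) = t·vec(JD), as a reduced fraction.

t = 4

Set D = (0, 0), W = (1, 0), G = (0, 1), Q = (-2, -1); any affine frame gives the same invariant.
1. J is the midpoint of GW ⇒ J = (1/2, 1/2)
through Q parallel to GJ: direction (1/2, -1/2); meets JD at B = (-3/2, -3/2)
B = J + t·(D−J) with t = 4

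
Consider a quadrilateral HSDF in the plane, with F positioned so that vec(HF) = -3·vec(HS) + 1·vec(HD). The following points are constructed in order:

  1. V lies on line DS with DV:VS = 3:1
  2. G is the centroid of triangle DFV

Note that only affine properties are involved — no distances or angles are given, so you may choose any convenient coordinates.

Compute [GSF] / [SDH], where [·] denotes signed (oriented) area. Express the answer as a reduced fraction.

Choose coordinates H = (0, 0), S = (1, 0), D = (0, 1), F = (-3, 1).
1. V lies on line DS with DV:VS = 3:1 ⇒ V = (3/4, 1/4)
2. G is the centroid of triangle DFV ⇒ G = (-3/4, 3/4)
2·[GSF] = -5/4, 2·[SDH] = 1
[GSF]:[SDH] = -5/4:1 = -5/4

[GSF]:[SDH] = -5/4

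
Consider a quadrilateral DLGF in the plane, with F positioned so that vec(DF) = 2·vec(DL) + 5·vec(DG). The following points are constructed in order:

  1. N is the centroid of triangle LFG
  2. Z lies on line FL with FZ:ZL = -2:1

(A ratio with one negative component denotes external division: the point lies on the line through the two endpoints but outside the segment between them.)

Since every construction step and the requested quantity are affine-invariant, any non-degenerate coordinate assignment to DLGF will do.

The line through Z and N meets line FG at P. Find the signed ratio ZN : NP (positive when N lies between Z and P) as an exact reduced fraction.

Choose coordinates D = (0, 0), L = (1, 0), G = (0, 1), F = (2, 5).
1. N is the centroid of triangle LFG ⇒ N = (1, 2)
2. Z lies on line FL with FZ:ZL = -2:1 ⇒ Z = (0, -5)
line ZN meets FG at P = (6/5, 17/5)
N = Z + t·(P−Z) with t = 5/6, so ZN:NP = 5/6:1/6

ZN:NP = 5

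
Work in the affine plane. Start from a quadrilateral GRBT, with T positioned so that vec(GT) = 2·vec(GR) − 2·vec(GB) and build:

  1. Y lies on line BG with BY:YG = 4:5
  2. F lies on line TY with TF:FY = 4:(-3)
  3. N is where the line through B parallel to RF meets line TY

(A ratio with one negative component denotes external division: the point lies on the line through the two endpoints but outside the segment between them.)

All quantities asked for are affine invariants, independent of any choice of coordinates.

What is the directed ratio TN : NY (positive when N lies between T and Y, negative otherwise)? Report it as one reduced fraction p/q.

Assign G = (0, 0), R = (1, 0), B = (0, 1), T = (2, -2) — the answer is frame-independent, so this choice is without loss of generality.
1. Y lies on line BG with BY:YG = 4:5 ⇒ Y = (0, 5/9)
2. F lies on line TY with TF:FY = 4:(-3) ⇒ F = (-6, 74/9)
3. N is where the line through B parallel to RF meets line TY ⇒ N = (-56/13, 709/117)
N = T + t·(Y−T) with t = 41/13, so TN:NY = t:(1−t) = 41/13:-28/13

TN:NY = -41/28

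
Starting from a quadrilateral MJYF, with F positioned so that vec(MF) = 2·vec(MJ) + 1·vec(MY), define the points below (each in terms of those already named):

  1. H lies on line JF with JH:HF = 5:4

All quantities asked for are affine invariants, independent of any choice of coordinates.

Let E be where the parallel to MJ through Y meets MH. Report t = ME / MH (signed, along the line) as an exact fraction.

t = 9/5

Choose coordinates M = (0, 0), J = (1, 0), Y = (0, 1), F = (2, 1).
1. H lies on line JF with JH:HF = 5:4 ⇒ H = (14/9, 5/9)
through Y parallel to MJ: direction (1, 0); meets MH at E = (14/5, 1)
E = M + t·(H−M) with t = 9/5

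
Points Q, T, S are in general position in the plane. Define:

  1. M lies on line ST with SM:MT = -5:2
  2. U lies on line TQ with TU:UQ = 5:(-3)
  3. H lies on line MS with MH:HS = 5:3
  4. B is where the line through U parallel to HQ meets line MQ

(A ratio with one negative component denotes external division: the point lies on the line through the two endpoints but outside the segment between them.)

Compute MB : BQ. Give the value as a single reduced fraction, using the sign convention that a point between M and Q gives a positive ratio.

MB:BQ = -77/27

Set Q = (0, 0), T = (1, 0), S = (0, 1); any affine frame gives the same invariant.
1. M lies on line ST with SM:MT = -5:2 ⇒ M = (5/3, -2/3)
2. U lies on line TQ with TU:UQ = 5:(-3) ⇒ U = (-3/2, 0)
3. H lies on line MS with MH:HS = 5:3 ⇒ H = (5/8, 3/8)
4. B is where the line through U parallel to HQ meets line MQ ⇒ B = (-9/10, 9/25)
B = M + t·(Q−M) with t = 77/50, so MB:BQ = t:(1−t) = 77/50:-27/50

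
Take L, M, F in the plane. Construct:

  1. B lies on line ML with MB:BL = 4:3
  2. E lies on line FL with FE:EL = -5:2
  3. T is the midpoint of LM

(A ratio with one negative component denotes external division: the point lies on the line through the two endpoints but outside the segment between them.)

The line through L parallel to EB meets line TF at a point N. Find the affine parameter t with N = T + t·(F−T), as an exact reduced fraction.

Assign L = (0, 0), M = (1, 0), F = (0, 1) — the answer is frame-independent, so this choice is without loss of generality.
1. B lies on line ML with MB:BL = 4:3 ⇒ B = (3/7, 0)
2. E lies on line FL with FE:EL = -5:2 ⇒ E = (0, -2/3)
3. T is the midpoint of LM ⇒ T = (1/2, 0)
through L parallel to EB: direction (3/7, 2/3); meets TF at N = (9/32, 7/16)
N = T + t·(F−T) with t = 7/16

t = 7/16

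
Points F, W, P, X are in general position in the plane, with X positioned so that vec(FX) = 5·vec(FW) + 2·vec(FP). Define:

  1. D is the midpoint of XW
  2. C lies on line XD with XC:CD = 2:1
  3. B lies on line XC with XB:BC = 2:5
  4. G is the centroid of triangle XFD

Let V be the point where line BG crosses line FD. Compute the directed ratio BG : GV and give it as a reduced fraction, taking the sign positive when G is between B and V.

BG:GV = 10/7

Work in coordinates with F = (0, 0), W = (1, 0), P = (0, 1), X = (5, 2).
1. D is the midpoint of XW ⇒ D = (3, 1)
2. C lies on line XD with XC:CD = 2:1 ⇒ C = (11/3, 4/3)
3. B lies on line XC with XB:BC = 2:5 ⇒ B = (97/21, 38/21)
4. G is the centroid of triangle XFD ⇒ G = (8/3, 1)
line BG meets FD at V = (13/10, 13/30)
G = B + t·(V−B) with t = 10/17, so BG:GV = 10/17:7/17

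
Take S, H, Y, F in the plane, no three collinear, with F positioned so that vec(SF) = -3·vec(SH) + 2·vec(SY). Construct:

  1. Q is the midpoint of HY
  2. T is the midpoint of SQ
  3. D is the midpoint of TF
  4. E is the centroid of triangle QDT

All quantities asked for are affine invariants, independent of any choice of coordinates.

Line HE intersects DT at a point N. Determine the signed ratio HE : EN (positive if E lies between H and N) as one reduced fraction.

HE:EN = 1/5

Assign S = (0, 0), H = (1, 0), Y = (0, 1), F = (-3, 2) — the answer is frame-independent, so this choice is without loss of generality.
1. Q is the midpoint of HY ⇒ Q = (1/2, 1/2)
2. T is the midpoint of SQ ⇒ T = (1/4, 1/4)
3. D is the midpoint of TF ⇒ D = (-11/8, 9/8)
4. E is the centroid of triangle QDT ⇒ E = (-5/24, 5/8)
line HE meets DT at N = (-25/4, 15/4)
E = H + t·(N−H) with t = 1/6, so HE:EN = 1/6:5/6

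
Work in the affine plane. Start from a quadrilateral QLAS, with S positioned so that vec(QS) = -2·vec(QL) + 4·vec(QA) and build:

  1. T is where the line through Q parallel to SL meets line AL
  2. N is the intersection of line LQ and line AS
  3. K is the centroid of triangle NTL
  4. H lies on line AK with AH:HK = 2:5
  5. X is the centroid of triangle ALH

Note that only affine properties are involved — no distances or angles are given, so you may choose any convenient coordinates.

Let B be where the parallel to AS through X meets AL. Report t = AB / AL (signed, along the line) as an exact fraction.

t = 17/63

Assign Q = (0, 0), L = (1, 0), A = (0, 1), S = (-2, 4) — the answer is frame-independent, so this choice is without loss of generality.
1. T is where the line through Q parallel to SL meets line AL ⇒ T = (-3, 4)
2. N is the intersection of line LQ and line AS ⇒ N = (2/3, 0)
3. K is the centroid of triangle NTL ⇒ K = (-4/9, 4/3)
4. H lies on line AK with AH:HK = 2:5 ⇒ H = (-8/63, 23/21)
5. X is the centroid of triangle ALH ⇒ X = (55/189, 44/63)
through X parallel to AS: direction (-2, 3); meets AL at B = (17/63, 46/63)
B = A + t·(L−A) with t = 17/63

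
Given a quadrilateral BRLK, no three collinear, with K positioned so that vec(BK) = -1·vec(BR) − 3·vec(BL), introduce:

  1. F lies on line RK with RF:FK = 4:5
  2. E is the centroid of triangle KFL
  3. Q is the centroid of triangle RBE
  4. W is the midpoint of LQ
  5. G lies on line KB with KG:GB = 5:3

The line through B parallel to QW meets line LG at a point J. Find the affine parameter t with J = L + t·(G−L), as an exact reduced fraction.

Assign B = (0, 0), R = (1, 0), L = (0, 1), K = (-1, -3) — the answer is frame-independent, so this choice is without loss of generality.
1. F lies on line RK with RF:FK = 4:5 ⇒ F = (1/9, -4/3)
2. E is the centroid of triangle KFL ⇒ E = (-8/27, -10/9)
3. Q is the centroid of triangle RBE ⇒ Q = (19/81, -10/27)
4. W is the midpoint of LQ ⇒ W = (19/162, 17/54)
5. G lies on line KB with KG:GB = 5:3 ⇒ G = (-3/8, -9/8)
through B parallel to QW: direction (-19/162, 37/54); meets LG at J = (-57/656, 333/656)
J = L + t·(G−L) with t = 19/82

t = 19/82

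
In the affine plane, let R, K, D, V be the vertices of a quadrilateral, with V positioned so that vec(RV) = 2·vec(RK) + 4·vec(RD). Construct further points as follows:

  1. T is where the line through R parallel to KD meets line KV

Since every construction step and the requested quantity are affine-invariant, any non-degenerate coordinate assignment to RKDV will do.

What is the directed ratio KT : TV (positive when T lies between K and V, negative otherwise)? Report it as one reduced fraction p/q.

KT:TV = -1/6

Work in coordinates with R = (0, 0), K = (1, 0), D = (0, 1), V = (2, 4).
1. T is where the line through R parallel to KD meets line KV ⇒ T = (4/5, -4/5)
T = K + t·(V−K) with t = -1/5, so KT:TV = t:(1−t) = -1/5:6/5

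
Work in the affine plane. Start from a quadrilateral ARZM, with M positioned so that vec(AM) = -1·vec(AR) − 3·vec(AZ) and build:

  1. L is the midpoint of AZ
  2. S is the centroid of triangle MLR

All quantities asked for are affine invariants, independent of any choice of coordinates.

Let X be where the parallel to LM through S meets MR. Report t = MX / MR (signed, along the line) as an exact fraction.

t = 1/3

Choose coordinates A = (0, 0), R = (1, 0), Z = (0, 1), M = (-1, -3).
1. L is the midpoint of AZ ⇒ L = (0, 1/2)
2. S is the centroid of triangle MLR ⇒ S = (0, -5/6)
through S parallel to LM: direction (-1, -7/2); meets MR at X = (-1/3, -2)
X = M + t·(R−M) with t = 1/3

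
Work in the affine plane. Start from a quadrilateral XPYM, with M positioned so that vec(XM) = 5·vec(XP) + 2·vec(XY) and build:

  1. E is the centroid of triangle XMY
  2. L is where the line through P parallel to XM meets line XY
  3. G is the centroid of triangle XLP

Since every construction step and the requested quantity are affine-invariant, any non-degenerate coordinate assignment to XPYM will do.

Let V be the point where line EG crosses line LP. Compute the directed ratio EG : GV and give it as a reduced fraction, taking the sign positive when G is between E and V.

Assign X = (0, 0), P = (1, 0), Y = (0, 1), M = (5, 2) — the answer is frame-independent, so this choice is without loss of generality.
1. E is the centroid of triangle XMY ⇒ E = (5/3, 1)
2. L is where the line through P parallel to XM meets line XY ⇒ L = (0, -2/5)
3. G is the centroid of triangle XLP ⇒ G = (1/3, -2/15)
line EG meets LP at V = (1/27, -52/135)
G = E + t·(V−E) with t = 9/11, so EG:GV = 9/11:2/11

EG:GV = 9/2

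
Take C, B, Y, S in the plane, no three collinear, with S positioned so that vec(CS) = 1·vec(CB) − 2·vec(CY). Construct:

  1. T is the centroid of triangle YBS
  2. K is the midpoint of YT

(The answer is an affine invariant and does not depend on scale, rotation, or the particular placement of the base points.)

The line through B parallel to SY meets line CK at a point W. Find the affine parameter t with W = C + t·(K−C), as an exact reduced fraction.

t = 9/4

Choose coordinates C = (0, 0), B = (1, 0), Y = (0, 1), S = (1, -2).
1. T is the centroid of triangle YBS ⇒ T = (2/3, -1/3)
2. K is the midpoint of YT ⇒ K = (1/3, 1/3)
through B parallel to SY: direction (-1, 3); meets CK at W = (3/4, 3/4)
W = C + t·(K−C) with t = 9/4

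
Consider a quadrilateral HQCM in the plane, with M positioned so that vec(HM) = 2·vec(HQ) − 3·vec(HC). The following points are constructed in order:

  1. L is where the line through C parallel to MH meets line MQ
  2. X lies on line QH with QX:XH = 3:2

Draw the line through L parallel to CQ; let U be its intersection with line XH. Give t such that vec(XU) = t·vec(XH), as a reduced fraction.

t = 1/6

Work in coordinates with H = (0, 0), Q = (1, 0), C = (0, 1), M = (2, -3).
1. L is where the line through C parallel to MH meets line MQ ⇒ L = (4/3, -1)
2. X lies on line QH with QX:XH = 3:2 ⇒ X = (2/5, 0)
through L parallel to CQ: direction (1, -1); meets XH at U = (1/3, 0)
U = X + t·(H−X) with t = 1/6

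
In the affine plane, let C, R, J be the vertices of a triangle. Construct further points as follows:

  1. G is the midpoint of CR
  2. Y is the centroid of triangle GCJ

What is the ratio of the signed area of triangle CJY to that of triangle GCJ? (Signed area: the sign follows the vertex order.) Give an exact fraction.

Work in coordinates with C = (0, 0), R = (1, 0), J = (0, 1).
1. G is the midpoint of CR ⇒ G = (1/2, 0)
2. Y is the centroid of triangle GCJ ⇒ Y = (1/6, 1/3)
2·[CJY] = -1/6, 2·[GCJ] = -1/2
[CJY]:[GCJ] = -1/6:-1/2 = 1/3

[CJY]:[GCJ] = 1/3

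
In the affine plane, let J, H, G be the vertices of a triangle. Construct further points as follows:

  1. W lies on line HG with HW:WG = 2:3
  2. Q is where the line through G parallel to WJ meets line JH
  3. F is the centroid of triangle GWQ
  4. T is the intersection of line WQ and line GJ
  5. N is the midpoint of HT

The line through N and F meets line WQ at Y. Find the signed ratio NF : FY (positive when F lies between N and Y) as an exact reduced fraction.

NF:FY = -2

Choose coordinates J = (0, 0), H = (1, 0), G = (0, 1).
1. W lies on line HG with HW:WG = 2:3 ⇒ W = (3/5, 2/5)
2. Q is where the line through G parallel to WJ meets line JH ⇒ Q = (-3/2, 0)
3. F is the centroid of triangle GWQ ⇒ F = (-3/10, 7/15)
4. T is the intersection of line WQ and line GJ ⇒ T = (0, 2/7)
5. N is the midpoint of HT ⇒ N = (1/2, 1/7)
line NF meets WQ at Y = (1/10, 32/105)
F = N + t·(Y−N) with t = 2, so NF:FY = 2:-1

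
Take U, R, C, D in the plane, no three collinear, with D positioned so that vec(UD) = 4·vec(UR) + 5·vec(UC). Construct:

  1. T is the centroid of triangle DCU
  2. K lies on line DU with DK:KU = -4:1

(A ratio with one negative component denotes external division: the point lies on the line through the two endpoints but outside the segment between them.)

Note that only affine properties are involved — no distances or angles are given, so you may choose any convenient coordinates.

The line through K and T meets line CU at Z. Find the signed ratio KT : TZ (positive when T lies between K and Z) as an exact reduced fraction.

Set U = (0, 0), R = (1, 0), C = (0, 1), D = (4, 5); any affine frame gives the same invariant.
1. T is the centroid of triangle DCU ⇒ T = (4/3, 2)
2. K lies on line DU with DK:KU = -4:1 ⇒ K = (-4/3, -5/3)
line KT meets CU at Z = (0, 1/6)
T = K + t·(Z−K) with t = 2, so KT:TZ = 2:-1

KT:TZ = -2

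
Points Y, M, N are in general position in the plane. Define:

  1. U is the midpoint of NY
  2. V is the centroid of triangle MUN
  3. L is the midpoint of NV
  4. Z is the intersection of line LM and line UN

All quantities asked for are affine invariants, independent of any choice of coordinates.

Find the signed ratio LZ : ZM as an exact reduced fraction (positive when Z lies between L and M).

LZ:ZM = -1/6

Choose coordinates Y = (0, 0), M = (1, 0), N = (0, 1).
1. U is the midpoint of NY ⇒ U = (0, 1/2)
2. V is the centroid of triangle MUN ⇒ V = (1/3, 1/2)
3. L is the midpoint of NV ⇒ L = (1/6, 3/4)
4. Z is the intersection of line LM and line UN ⇒ Z = (0, 9/10)
Z = L + t·(M−L) with t = -1/5, so LZ:ZM = t:(1−t) = -1/5:6/5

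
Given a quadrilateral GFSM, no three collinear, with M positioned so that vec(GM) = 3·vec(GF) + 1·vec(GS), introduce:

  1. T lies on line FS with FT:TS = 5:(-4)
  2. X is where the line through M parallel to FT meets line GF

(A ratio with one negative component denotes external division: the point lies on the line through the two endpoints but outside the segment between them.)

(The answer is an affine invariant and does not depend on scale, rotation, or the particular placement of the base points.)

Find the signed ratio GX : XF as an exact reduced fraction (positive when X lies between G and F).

GX:XF = -4/3

Set G = (0, 0), F = (1, 0), S = (0, 1), M = (3, 1); any affine frame gives the same invariant.
1. T lies on line FS with FT:TS = 5:(-4) ⇒ T = (-4, 5)
2. X is where the line through M parallel to FT meets line GF ⇒ X = (4, 0)
X = G + t·(F−G) with t = 4, so GX:XF = t:(1−t) = 4:-3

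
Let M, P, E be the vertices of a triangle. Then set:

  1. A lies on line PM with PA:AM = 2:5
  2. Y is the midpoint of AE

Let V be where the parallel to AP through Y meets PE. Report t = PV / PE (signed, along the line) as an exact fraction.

Choose coordinates M = (0, 0), P = (1, 0), E = (0, 1).
1. A lies on line PM with PA:AM = 2:5 ⇒ A = (5/7, 0)
2. Y is the midpoint of AE ⇒ Y = (5/14, 1/2)
through Y parallel to AP: direction (2/7, 0); meets PE at V = (1/2, 1/2)
V = P + t·(E−P) with t = 1/2

t = 1/2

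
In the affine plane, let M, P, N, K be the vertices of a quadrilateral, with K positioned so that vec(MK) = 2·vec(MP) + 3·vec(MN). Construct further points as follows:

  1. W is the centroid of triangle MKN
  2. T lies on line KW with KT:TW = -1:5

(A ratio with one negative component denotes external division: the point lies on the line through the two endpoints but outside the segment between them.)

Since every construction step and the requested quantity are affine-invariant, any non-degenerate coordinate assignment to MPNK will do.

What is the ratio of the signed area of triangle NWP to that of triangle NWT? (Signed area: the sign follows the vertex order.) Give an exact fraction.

Set M = (0, 0), P = (1, 0), N = (0, 1), K = (2, 3); any affine frame gives the same invariant.
1. W is the centroid of triangle MKN ⇒ W = (2/3, 4/3)
2. T lies on line KW with KT:TW = -1:5 ⇒ T = (7/3, 41/12)
2·[NWP] = -1, 2·[NWT] = 5/6
[NWP]:[NWT] = -1:5/6 = -6/5

[NWP]:[NWT] = -6/5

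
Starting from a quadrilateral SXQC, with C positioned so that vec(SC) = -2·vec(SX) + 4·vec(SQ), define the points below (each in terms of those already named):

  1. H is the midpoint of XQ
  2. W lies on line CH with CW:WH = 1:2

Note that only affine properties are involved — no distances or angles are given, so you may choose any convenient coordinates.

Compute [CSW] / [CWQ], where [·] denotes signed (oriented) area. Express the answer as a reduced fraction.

[CSW]:[CWQ] = -6

Choose coordinates S = (0, 0), X = (1, 0), Q = (0, 1), C = (-2, 4).
1. H is the midpoint of XQ ⇒ H = (1/2, 1/2)
2. W lies on line CH with CW:WH = 1:2 ⇒ W = (-7/6, 17/6)
2·[CSW] = 1, 2·[CWQ] = -1/6
[CSW]:[CWQ] = 1:-1/6 = -6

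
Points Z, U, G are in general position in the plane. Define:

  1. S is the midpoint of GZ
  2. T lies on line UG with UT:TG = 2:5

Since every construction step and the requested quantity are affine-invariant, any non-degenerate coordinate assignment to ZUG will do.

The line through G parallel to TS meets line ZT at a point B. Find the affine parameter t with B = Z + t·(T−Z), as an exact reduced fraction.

Set Z = (0, 0), U = (1, 0), G = (0, 1); any affine frame gives the same invariant.
1. S is the midpoint of GZ ⇒ S = (0, 1/2)
2. T lies on line UG with UT:TG = 2:5 ⇒ T = (5/7, 2/7)
through G parallel to TS: direction (-5/7, 3/14); meets ZT at B = (10/7, 4/7)
B = Z + t·(T−Z) with t = 2

t = 2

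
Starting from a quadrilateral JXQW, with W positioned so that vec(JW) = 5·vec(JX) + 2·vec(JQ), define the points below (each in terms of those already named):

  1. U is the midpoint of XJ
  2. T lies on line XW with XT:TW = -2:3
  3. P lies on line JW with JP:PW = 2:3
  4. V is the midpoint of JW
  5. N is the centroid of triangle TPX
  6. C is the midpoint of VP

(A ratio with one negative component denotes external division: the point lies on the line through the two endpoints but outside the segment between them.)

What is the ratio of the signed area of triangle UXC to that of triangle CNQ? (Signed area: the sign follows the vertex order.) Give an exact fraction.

Set J = (0, 0), X = (1, 0), Q = (0, 1), W = (5, 2); any affine frame gives the same invariant.
1. U is the midpoint of XJ ⇒ U = (1/2, 0)
2. T lies on line XW with XT:TW = -2:3 ⇒ T = (-7, -4)
3. P lies on line JW with JP:PW = 2:3 ⇒ P = (2, 4/5)
4. V is the midpoint of JW ⇒ V = (5/2, 1)
5. N is the centroid of triangle TPX ⇒ N = (-4/3, -16/15)
6. C is the midpoint of VP ⇒ C = (9/4, 9/10)
2·[UXC] = 9/20, 2·[CNQ] = -287/60
[UXC]:[CNQ] = 9/20:-287/60 = -27/287

[UXC]:[CNQ] = -27/287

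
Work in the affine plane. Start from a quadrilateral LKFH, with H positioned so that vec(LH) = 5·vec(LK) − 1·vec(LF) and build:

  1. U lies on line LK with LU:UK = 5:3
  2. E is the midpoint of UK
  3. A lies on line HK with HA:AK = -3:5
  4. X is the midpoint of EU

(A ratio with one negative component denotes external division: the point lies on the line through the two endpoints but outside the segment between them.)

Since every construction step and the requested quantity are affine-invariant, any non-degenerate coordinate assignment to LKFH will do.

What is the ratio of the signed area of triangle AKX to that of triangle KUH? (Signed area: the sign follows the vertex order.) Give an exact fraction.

Choose coordinates L = (0, 0), K = (1, 0), F = (0, 1), H = (5, -1).
1. U lies on line LK with LU:UK = 5:3 ⇒ U = (5/8, 0)
2. E is the midpoint of UK ⇒ E = (13/16, 0)
3. A lies on line HK with HA:AK = -3:5 ⇒ A = (11, -5/2)
4. X is the midpoint of EU ⇒ X = (23/32, 0)
2·[AKX] = 45/64, 2·[KUH] = 3/8
[AKX]:[KUH] = 45/64:3/8 = 15/8

[AKX]:[KUH] = 15/8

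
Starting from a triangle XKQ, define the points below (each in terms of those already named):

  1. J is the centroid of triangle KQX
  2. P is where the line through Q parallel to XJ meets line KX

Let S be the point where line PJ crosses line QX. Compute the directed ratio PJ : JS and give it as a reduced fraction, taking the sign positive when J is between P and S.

Choose coordinates X = (0, 0), K = (1, 0), Q = (0, 1).
1. J is the centroid of triangle KQX ⇒ J = (1/3, 1/3)
2. P is where the line through Q parallel to XJ meets line KX ⇒ P = (-1, 0)
line PJ meets QX at S = (0, 1/4)
J = P + t·(S−P) with t = 4/3, so PJ:JS = 4/3:-1/3

PJ:JS = -4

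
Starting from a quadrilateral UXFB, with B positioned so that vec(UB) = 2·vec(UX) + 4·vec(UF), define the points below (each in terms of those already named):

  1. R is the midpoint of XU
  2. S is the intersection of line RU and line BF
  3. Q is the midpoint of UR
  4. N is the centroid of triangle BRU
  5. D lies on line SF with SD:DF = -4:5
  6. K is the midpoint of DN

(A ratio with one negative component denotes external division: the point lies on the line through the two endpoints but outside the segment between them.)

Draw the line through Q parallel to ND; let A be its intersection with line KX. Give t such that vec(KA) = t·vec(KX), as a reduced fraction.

t = 11/29

Set U = (0, 0), X = (1, 0), F = (0, 1), B = (2, 4); any affine frame gives the same invariant.
1. R is the midpoint of XU ⇒ R = (1/2, 0)
2. S is the intersection of line RU and line BF ⇒ S = (-2/3, 0)
3. Q is the midpoint of UR ⇒ Q = (1/4, 0)
4. N is the centroid of triangle BRU ⇒ N = (5/6, 4/3)
5. D lies on line SF with SD:DF = -4:5 ⇒ D = (-10/3, -4)
6. K is the midpoint of DN ⇒ K = (-5/4, -4/3)
through Q parallel to ND: direction (-25/6, -16/3); meets KX at A = (-23/58, -24/29)
A = K + t·(X−K) with t = 11/29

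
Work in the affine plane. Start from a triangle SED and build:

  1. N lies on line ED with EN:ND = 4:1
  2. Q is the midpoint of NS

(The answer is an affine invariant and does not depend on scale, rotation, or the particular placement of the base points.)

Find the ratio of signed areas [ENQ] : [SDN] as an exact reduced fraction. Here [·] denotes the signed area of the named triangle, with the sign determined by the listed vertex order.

[ENQ]:[SDN] = -2

Set S = (0, 0), E = (1, 0), D = (0, 1); any affine frame gives the same invariant.
1. N lies on line ED with EN:ND = 4:1 ⇒ N = (1/5, 4/5)
2. Q is the midpoint of NS ⇒ Q = (1/10, 2/5)
2·[ENQ] = 2/5, 2·[SDN] = -1/5
[ENQ]:[SDN] = 2/5:-1/5 = -2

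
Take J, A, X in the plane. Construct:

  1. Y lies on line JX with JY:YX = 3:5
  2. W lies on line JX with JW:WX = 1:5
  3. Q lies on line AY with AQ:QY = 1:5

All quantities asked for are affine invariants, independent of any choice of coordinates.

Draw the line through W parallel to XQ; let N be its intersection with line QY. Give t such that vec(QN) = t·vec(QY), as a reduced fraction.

t = 4/3

Set J = (0, 0), A = (1, 0), X = (0, 1); any affine frame gives the same invariant.
1. Y lies on line JX with JY:YX = 3:5 ⇒ Y = (0, 3/8)
2. W lies on line JX with JW:WX = 1:5 ⇒ W = (0, 1/6)
3. Q lies on line AY with AQ:QY = 1:5 ⇒ Q = (5/6, 1/16)
through W parallel to XQ: direction (5/6, -15/16); meets QY at N = (-5/18, 23/48)
N = Q + t·(Y−Q) with t = 4/3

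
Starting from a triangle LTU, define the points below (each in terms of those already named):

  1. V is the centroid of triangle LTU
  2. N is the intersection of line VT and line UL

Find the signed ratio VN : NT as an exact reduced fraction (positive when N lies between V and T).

Set L = (0, 0), T = (1, 0), U = (0, 1); any affine frame gives the same invariant.
1. V is the centroid of triangle LTU ⇒ V = (1/3, 1/3)
2. N is the intersection of line VT and line UL ⇒ N = (0, 1/2)
N = V + t·(T−V) with t = -1/2, so VN:NT = t:(1−t) = -1/2:3/2

VN:NT = -1/3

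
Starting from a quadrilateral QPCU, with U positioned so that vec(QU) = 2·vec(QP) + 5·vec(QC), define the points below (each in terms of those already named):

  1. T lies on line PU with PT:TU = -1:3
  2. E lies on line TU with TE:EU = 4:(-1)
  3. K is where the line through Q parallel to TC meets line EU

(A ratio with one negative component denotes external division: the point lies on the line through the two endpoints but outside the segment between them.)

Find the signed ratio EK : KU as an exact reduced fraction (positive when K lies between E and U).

EK:KU = -25/19

Choose coordinates Q = (0, 0), P = (1, 0), C = (0, 1), U = (2, 5).
1. T lies on line PU with PT:TU = -1:3 ⇒ T = (1/2, -5/2)
2. E lies on line TU with TE:EU = 4:(-1) ⇒ E = (5/2, 15/2)
3. K is where the line through Q parallel to TC meets line EU ⇒ K = (5/12, -35/12)
K = E + t·(U−E) with t = 25/6, so EK:KU = t:(1−t) = 25/6:-19/6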